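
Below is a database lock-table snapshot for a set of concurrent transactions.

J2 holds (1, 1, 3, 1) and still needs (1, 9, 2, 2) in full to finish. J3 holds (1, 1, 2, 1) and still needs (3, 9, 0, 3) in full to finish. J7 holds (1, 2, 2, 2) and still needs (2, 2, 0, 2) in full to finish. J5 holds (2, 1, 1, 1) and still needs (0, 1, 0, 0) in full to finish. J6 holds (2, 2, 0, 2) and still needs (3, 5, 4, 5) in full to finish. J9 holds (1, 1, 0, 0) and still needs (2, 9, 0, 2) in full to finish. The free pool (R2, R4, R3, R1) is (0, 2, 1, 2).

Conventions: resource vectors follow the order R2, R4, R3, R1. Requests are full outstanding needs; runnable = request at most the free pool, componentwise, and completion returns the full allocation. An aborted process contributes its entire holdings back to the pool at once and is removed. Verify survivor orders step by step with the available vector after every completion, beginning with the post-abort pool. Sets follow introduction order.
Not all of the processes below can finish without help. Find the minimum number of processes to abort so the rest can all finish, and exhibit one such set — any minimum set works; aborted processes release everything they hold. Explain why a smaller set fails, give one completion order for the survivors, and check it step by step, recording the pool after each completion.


The answer: abort J2 and J3.
Key observation: J9 had no path to completion before; after the abort of J2 and J3 ((2, 2, 5, 2) returned), step 4 is where it fits.
No one abort is enough; case by case: J2 alone leaves J3 blocked (short on R4); J3 alone leaves J2 blocked (short on R4); J7 alone leaves J2 blocked (short on R4); J5 alone leaves J2 blocked (short on R4); J6 alone leaves J2 blocked (short on R4); J9 alone leaves J2 blocked (short on R4).
Survivors finish in the order: J7, J5, J6, J9. Verifying each step (pool after the aborts first):
  pool = (2, 4, 6, 4)
  run J7 (needs (2, 2, 0, 2), free (2, 4, 6, 4)); after release of (1, 2, 2, 2) the pool is (3, 6, 8, 6)
  run J5 (needs (0, 1, 0, 0), free (3, 6, 8, 6)); after release of (2, 1, 1, 1) the pool is (5, 7, 9, 7)
  run J6 (needs (3, 5, 4, 5), free (5, 7, 9, 7)); after release of (2, 2, 0, 2) the pool is (7, 9, 9, 9)
  run J9 (needs (2, 9, 0, 2), free (7, 9, 9, 9)); after release of (1, 1, 0, 0) the pool is (8, 10, 9, 9)


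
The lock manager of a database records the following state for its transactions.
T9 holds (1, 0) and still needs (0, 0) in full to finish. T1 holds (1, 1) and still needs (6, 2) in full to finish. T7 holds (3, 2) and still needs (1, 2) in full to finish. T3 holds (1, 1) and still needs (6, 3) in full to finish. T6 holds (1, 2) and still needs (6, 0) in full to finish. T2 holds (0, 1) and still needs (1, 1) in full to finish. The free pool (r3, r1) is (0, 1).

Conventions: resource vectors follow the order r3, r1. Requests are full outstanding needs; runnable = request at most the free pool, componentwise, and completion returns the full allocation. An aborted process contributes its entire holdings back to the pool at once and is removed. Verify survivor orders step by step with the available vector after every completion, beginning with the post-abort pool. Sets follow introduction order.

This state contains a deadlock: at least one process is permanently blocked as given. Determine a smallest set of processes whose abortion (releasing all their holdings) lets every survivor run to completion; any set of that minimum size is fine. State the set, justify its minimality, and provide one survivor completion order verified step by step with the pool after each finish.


The answer: abort T1 and T3.
Key observation: T6 had no path to completion before; after the abort of T1 and T3 ((2, 2) returned), step 4 is where it fits.
No one abort is enough; case by case: T9 alone leaves T1 blocked (short on r3); T1 alone leaves T3 blocked (short on r3); T7 alone leaves T1 blocked (short on r3); T3 alone leaves T1 blocked (short on r3); T6 alone leaves T1 blocked (short on r3); T2 alone leaves T1 blocked (short on r3).
One survivor order: T2, T7, T9, T6. Walking it through (post-abort pool first):
  pool = (2, 3)
  T2 needs (1, 1) <= (2, 3) -> finishes; pool += (0, 1) = (2, 4)
  T7 needs (1, 2) <= (2, 4) -> finishes; pool += (3, 2) = (5, 6)
  T9 needs (0, 0) <= (5, 6) -> finishes; pool += (1, 0) = (6, 6)
  T6 needs (6, 0) <= (6, 6) -> finishes; pool += (1, 2) = (7, 8)


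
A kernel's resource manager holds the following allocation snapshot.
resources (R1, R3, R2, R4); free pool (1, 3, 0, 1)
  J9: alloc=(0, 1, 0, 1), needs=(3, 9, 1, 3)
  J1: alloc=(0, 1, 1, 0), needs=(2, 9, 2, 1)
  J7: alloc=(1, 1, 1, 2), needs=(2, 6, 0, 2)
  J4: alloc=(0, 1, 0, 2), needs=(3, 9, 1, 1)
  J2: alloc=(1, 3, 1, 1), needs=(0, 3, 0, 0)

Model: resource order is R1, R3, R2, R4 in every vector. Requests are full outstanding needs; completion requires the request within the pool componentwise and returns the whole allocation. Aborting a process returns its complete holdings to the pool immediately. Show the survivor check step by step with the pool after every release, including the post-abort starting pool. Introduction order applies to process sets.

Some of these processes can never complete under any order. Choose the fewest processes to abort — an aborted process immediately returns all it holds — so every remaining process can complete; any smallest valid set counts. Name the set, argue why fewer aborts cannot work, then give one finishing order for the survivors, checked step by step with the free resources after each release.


Abort J9 and J4.
Key observation: J1 could never have finished before the abort; with (0, 2, 0, 3) returned by J9 and J4, it fits at step 3.
Why nothing smaller works — every single abort fails: J9 alone leaves J1 blocked (short on R3); J1 alone leaves J9 blocked (short on R3); J7 alone leaves J9 blocked (short on R3); J4 alone leaves J9 blocked (short on R3); J2 alone leaves J9 blocked (short on R3).
Survivors finish in the order: J2, J7, J1. Verifying each step (pool after the aborts first):
  pool = (1, 5, 0, 4)
  run J2 (needs (0, 3, 0, 0), free (1, 5, 0, 4)); after release of (1, 3, 1, 1) the pool is (2, 8, 1, 5)
  run J7 (needs (2, 6, 0, 2), free (2, 8, 1, 5)); after release of (1, 1, 1, 2) the pool is (3, 9, 2, 7)
  run J1 (needs (2, 9, 2, 1), free (3, 9, 2, 7)); after release of (0, 1, 1, 0) the pool is (3, 10, 3, 7)


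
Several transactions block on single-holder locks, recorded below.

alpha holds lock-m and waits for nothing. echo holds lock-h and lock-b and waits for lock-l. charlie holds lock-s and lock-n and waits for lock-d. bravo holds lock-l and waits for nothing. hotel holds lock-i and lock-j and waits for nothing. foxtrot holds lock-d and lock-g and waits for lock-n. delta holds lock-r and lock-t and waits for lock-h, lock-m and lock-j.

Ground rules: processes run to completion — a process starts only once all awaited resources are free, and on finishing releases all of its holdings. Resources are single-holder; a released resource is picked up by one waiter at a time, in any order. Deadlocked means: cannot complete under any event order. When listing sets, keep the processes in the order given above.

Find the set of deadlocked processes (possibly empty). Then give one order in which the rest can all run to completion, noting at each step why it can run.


Deadlocked: charlie and foxtrot.
Key observation: along charlie -> foxtrot -> charlie, each member waits on what the next one holds — a deadlock; no other process is dragged down with it.
The rest can finish in the order alpha, bravo, echo, hotel, delta.
Step-by-step check:
  alpha: no waits; runs immediately, freeing lock-m
  bravo: no waits; runs immediately, freeing lock-l
  echo waits on lock-l — all released -> runs and releases lock-h and lock-b
  hotel: no waits; runs immediately, freeing lock-i and lock-j
  delta waits on lock-h, lock-m and lock-j — all released -> runs and releases lock-r and lock-t


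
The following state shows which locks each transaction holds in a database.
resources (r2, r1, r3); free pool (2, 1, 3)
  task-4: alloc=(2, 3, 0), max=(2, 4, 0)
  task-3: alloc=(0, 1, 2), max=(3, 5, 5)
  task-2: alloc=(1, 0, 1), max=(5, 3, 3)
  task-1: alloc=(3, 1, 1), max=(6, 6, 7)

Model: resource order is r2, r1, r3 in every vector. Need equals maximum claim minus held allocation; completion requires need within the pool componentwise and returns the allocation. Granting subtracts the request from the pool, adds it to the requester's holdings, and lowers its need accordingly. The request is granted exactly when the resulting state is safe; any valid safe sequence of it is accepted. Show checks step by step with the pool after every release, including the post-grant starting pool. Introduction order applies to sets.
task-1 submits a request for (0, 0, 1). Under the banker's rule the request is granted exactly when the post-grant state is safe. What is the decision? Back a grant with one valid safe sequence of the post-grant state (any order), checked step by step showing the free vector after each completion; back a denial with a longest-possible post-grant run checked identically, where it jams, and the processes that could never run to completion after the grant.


GRANT. The post-grant state is safe; one safe sequence: task-4, task-2, task-3, task-1.
Key observation: even at the reduced pool (2, 1, 2), task-4 fits immediately, so safety survives the grant.
Step-by-step check of the post-grant state:
  pool = (2, 1, 2)
  run task-4 (needs (0, 1, 0), free (2, 1, 2)); after release of (2, 3, 0) the pool is (4, 4, 2)
  run task-2 (needs (4, 3, 2), free (4, 4, 2)); after release of (1, 0, 1) the pool is (5, 4, 3)
  run task-3 (needs (3, 4, 3), free (5, 4, 3)); after release of (0, 1, 2) the pool is (5, 5, 5)
  run task-1 (needs (3, 5, 5), free (5, 5, 5)); after release of (3, 1, 2) the pool is (8, 6, 7)


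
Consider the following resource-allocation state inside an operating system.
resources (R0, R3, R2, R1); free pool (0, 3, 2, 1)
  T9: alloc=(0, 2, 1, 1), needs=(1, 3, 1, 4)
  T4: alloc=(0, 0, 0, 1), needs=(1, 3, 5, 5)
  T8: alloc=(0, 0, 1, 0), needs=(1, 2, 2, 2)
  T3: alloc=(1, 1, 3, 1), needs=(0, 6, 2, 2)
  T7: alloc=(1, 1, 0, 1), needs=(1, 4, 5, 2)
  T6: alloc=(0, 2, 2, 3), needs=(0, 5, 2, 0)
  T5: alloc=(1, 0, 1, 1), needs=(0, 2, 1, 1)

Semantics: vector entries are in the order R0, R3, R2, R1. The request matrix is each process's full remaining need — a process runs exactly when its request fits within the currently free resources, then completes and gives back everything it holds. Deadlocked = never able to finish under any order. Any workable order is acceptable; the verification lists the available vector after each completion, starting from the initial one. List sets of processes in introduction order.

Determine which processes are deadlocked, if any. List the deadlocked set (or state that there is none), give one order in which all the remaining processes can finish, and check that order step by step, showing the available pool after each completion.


Deadlocked set: T9, T4, T3, T7 and T6.
Key observation: after T5, T8 the pool peaks at (1, 3, 4, 2), and each blocked process is short somewhere: T9 on R1; T4 on R2, R1; T3 on R3; T7 on R3, R2; T6 on R3.
The rest can finish in the order T5, T8. Verifying each step:
  pool = (0, 3, 2, 1)
  T5: need (0, 2, 1, 1) fits (0, 3, 2, 1); releases (1, 0, 1, 1), pool now (1, 3, 3, 2)
  T8: need (1, 2, 2, 2) fits (1, 3, 3, 2); releases (0, 0, 1, 0), pool now (1, 3, 4, 2)
The stuck group stays short no matter what:
  T9 still needs (1, 3, 1, 4) but only (1, 3, 4, 2) is free — short on R1
  T4 still needs (1, 3, 5, 5) but only (1, 3, 4, 2) is free — short on R2 and R1
  T3 still needs (0, 6, 2, 2) but only (1, 3, 4, 2) is free — short on R3
  T7 still needs (1, 4, 5, 2) but only (1, 3, 4, 2) is free — short on R3 and R2
  T6 still needs (0, 5, 2, 0) but only (1, 3, 4, 2) is free — short on R3


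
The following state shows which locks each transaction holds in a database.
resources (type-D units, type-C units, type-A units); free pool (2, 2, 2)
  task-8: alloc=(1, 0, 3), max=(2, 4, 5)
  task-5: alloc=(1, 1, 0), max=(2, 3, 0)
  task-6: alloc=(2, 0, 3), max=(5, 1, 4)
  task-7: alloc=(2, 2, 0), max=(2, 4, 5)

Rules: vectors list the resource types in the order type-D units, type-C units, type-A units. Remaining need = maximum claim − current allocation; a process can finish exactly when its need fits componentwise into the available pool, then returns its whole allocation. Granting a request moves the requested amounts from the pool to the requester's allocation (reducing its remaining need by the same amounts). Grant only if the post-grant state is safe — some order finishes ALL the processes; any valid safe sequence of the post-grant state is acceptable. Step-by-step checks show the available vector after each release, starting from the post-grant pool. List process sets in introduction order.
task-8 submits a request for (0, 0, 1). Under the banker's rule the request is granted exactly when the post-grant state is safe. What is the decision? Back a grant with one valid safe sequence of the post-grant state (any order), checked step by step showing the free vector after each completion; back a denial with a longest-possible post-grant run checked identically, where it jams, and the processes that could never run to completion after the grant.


DENY: after the grant no complete ordering would exist.
Key observation: after task-5, task-6 the pool peaks at (5, 3, 4), and each blocked process is short somewhere: task-8 on type-C units; task-7 on type-A units.
After a pretend grant, a maximal execution: task-5, task-6 — then nothing else fits. Walking it through:
  pool = (2, 2, 1)
  run task-5 (needs (1, 2, 0), free (2, 2, 1)); after release of (1, 1, 0) the pool is (3, 3, 1)
  run task-6 (needs (3, 1, 1), free (3, 3, 1)); after release of (2, 0, 3) the pool is (5, 3, 4)
  blocked: task-8 wants (1, 4, 1), pool (5, 3, 4) — not enough type-C units
  blocked: task-7 wants (0, 2, 5), pool (5, 3, 4) — not enough type-A units
Post-grant, the permanently blocked set is task-8 and task-7.


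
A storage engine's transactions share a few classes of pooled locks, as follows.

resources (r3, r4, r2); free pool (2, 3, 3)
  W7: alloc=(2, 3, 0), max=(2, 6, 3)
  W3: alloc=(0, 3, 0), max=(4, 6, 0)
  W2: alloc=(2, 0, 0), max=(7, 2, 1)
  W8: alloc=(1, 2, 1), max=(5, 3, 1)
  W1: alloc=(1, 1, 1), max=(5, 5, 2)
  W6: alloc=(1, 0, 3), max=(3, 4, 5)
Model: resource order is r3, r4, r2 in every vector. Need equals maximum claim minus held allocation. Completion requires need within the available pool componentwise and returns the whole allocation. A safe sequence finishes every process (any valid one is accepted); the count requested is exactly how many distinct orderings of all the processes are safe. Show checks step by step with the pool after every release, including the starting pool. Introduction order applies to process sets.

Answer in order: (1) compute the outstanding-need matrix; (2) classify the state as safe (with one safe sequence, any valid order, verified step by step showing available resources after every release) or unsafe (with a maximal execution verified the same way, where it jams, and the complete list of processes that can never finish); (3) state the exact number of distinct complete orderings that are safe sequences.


(1) Remaining need (order r3, r4, r2):
  W7: (0, 3, 3)
  W3: (4, 3, 0)
  W2: (5, 2, 1)
  W8: (4, 1, 0)
  W1: (4, 4, 1)
  W6: (2, 4, 2)
(2) The state is SAFE; one workable sequence: W7, W3, W6, W2, W8, W1.
Key observation: reading the order forward, W7 is the first process whose need (0, 3, 3) meets the free pool (2, 3, 3) exactly on a resource it requests.
Check, step by step:
  pool = (2, 3, 3)
  run W7 (needs (0, 3, 3), free (2, 3, 3)); after release of (2, 3, 0) the pool is (4, 6, 3)
  run W3 (needs (4, 3, 0), free (4, 6, 3)); after release of (0, 3, 0) the pool is (4, 9, 3)
  run W6 (needs (2, 4, 2), free (4, 9, 3)); after release of (1, 0, 3) the pool is (5, 9, 6)
  run W2 (needs (5, 2, 1), free (5, 9, 6)); after release of (2, 0, 0) the pool is (7, 9, 6)
  run W8 (needs (4, 1, 0), free (7, 9, 6)); after release of (1, 2, 1) the pool is (8, 11, 7)
  run W1 (needs (4, 4, 1), free (8, 11, 7)); after release of (1, 1, 1) the pool is (9, 12, 8)
(3) Precisely 90 of the possible complete orderings are safe sequences.


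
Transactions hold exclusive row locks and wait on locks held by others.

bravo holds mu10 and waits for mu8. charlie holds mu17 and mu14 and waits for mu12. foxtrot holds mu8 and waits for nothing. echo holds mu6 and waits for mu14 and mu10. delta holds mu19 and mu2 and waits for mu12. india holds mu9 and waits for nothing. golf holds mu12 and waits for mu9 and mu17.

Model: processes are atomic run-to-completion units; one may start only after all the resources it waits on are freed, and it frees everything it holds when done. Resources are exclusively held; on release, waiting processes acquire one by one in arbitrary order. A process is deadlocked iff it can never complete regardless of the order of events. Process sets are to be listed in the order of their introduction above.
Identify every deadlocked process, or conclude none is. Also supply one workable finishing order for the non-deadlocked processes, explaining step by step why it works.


Deadlocked: charlie, echo, delta and golf.
Key observation: the waits loop around charlie -> golf -> charlie with no way out; echo and delta wait into the deadlock from upstream.
One completion order for the rest: india, foxtrot, bravo.
Walking it through:
  run india (it waits on nothing); releases mu9
  run foxtrot (it waits on nothing); releases mu8
  run bravo (all its waits — mu8 — are resolved); releases mu10


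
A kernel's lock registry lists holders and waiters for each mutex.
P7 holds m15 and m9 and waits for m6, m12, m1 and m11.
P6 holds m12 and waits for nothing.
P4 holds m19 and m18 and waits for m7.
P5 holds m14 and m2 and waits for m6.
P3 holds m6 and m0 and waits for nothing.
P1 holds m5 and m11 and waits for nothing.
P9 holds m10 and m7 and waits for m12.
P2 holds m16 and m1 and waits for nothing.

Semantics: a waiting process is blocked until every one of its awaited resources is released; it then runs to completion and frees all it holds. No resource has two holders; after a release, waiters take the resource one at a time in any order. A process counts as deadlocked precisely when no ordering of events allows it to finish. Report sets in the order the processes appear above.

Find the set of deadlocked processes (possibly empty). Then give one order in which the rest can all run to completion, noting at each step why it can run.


No process is deadlocked.
Key observation: no waiting chain loops back on itself — every chain ends at a process that waits on nothing, so everyone eventually runs.
The rest can finish in the order P1, P6, P9, P2, P3, P5, P4, P7.
Step-by-step check:
  P1 waits on nothing -> runs at once and releases m5 and m11
  P6 waits on nothing -> runs at once and releases m12
  P9 waits on m12 — all released -> runs and releases m10 and m7
  P2 waits on nothing -> runs at once and releases m16 and m1
  P3 waits on nothing -> runs at once and releases m6 and m0
  P5 waits on m6 — all released -> runs and releases m14 and m2
  P4 waits on m7 — all released -> runs and releases m19 and m18
  P7 waits on m6, m12, m1 and m11 — all released -> runs and releases m15 and m9


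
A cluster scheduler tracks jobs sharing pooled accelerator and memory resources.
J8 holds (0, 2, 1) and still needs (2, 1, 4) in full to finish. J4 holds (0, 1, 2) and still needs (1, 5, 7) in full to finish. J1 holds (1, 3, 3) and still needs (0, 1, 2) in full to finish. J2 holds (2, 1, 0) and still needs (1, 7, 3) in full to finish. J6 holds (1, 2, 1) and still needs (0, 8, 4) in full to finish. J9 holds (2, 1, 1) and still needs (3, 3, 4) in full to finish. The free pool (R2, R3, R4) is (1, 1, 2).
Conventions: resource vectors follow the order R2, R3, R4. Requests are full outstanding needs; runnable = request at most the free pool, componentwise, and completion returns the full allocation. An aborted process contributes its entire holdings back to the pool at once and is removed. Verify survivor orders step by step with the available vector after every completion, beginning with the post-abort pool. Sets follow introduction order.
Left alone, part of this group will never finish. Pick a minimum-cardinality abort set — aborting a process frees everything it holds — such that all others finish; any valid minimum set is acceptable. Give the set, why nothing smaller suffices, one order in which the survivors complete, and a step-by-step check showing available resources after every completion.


Minimum abort set: J4.
Key observation: aborting J4 returns (0, 1, 2), and J2 — hopeless before — runs at step 3 with the returned capacity in the pool.
Why nothing smaller works: aborting no one leaves the state deadlocked as given.
Survivors finish in the order: J1, J8, J2, J9, J6. Walking it through (pool after the aborts first):
  pool = (1, 2, 4)
  J1: need (0, 1, 2) fits (1, 2, 4); releases (1, 3, 3), pool now (2, 5, 7)
  J8: need (2, 1, 4) fits (2, 5, 7); releases (0, 2, 1), pool now (2, 7, 8)
  J2: need (1, 7, 3) fits (2, 7, 8); releases (2, 1, 0), pool now (4, 8, 8)
  J9: need (3, 3, 4) fits (4, 8, 8); releases (2, 1, 1), pool now (6, 9, 9)
  J6: need (0, 8, 4) fits (6, 9, 9); releases (1, 2, 1), pool now (7, 11, 10)


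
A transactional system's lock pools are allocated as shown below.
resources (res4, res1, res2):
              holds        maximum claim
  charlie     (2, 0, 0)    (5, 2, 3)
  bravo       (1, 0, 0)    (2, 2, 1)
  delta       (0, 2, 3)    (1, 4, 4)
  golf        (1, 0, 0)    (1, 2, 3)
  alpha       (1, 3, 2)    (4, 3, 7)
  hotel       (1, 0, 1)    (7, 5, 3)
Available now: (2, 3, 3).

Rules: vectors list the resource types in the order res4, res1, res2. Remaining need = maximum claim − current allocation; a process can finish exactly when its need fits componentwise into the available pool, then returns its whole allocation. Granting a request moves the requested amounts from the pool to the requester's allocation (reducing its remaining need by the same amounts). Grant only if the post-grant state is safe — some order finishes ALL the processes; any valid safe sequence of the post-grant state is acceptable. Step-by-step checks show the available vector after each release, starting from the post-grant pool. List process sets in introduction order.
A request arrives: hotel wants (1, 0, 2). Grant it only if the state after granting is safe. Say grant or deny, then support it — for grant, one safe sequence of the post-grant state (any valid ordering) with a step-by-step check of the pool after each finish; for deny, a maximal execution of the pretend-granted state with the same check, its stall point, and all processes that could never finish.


GRANT: granting preserves safety; a valid post-grant sequence is delta, golf, bravo, charlie, hotel, alpha.
Key observation: after the grant the pool drops to (1, 3, 1), which still lets delta finish first and unwind the rest.
Check on the post-grant state, step by step:
  pool = (1, 3, 1)
  delta needs (1, 2, 1) <= (1, 3, 1) -> finishes; pool += (0, 2, 3) = (1, 5, 4)
  golf needs (0, 2, 3) <= (1, 5, 4) -> finishes; pool += (1, 0, 0) = (2, 5, 4)
  bravo needs (1, 2, 1) <= (2, 5, 4) -> finishes; pool += (1, 0, 0) = (3, 5, 4)
  charlie needs (3, 2, 3) <= (3, 5, 4) -> finishes; pool += (2, 0, 0) = (5, 5, 4)
  hotel needs (5, 5, 0) <= (5, 5, 4) -> finishes; pool += (2, 0, 3) = (7, 5, 7)
  alpha needs (3, 0, 5) <= (7, 5, 7) -> finishes; pool += (1, 3, 2) = (8, 8, 9)


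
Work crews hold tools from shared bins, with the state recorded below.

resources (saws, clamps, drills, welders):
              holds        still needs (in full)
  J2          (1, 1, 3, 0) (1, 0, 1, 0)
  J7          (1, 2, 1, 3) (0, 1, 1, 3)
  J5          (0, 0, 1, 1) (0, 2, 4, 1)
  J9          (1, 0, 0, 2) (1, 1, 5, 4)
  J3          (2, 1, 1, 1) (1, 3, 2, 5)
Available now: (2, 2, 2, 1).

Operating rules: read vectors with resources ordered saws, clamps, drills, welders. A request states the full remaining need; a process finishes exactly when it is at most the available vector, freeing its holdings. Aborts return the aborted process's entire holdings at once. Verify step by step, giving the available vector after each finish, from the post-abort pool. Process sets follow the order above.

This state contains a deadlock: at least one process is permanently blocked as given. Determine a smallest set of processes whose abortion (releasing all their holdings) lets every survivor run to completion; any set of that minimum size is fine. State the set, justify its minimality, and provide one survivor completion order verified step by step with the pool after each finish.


Minimum abort set: J3.
Key observation: J7 was stuck for good until J3 gave back (2, 1, 1, 1); in the order shown it finishes at step 3.
No smaller set exists: with zero aborts the deadlock remains.
Survivors finish in the order: J2, J5, J7, J9. Step-by-step check (pool after the aborts first):
  pool = (4, 3, 3, 2)
  J2: need (1, 0, 1, 0) fits (4, 3, 3, 2); releases (1, 1, 3, 0), pool now (5, 4, 6, 2)
  J5: need (0, 2, 4, 1) fits (5, 4, 6, 2); releases (0, 0, 1, 1), pool now (5, 4, 7, 3)
  J7: need (0, 1, 1, 3) fits (5, 4, 7, 3); releases (1, 2, 1, 3), pool now (6, 6, 8, 6)
  J9: need (1, 1, 5, 4) fits (6, 6, 8, 6); releases (1, 0, 0, 2), pool now (7, 6, 8, 8)


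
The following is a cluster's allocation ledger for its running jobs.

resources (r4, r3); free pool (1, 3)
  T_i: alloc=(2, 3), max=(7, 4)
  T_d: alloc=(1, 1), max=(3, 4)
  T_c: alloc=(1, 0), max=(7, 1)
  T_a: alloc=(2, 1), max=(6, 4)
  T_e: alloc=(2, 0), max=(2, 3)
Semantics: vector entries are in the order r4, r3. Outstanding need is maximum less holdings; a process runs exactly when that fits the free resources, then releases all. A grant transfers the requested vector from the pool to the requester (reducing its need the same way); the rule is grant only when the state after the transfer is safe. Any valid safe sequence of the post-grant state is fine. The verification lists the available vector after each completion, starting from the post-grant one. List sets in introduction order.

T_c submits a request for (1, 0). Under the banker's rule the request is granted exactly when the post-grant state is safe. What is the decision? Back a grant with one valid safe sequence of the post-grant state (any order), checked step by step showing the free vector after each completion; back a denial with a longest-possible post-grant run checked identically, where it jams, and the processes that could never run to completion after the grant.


DENY: after the grant no complete ordering would exist.
Key observation: the wall is r4: completing T_e, T_d brings the pool only to (3, 4), and all the rest need more.
Pretend the grant happened; the run T_e, T_d goes as far as possible. Check, step by step:
  pool = (0, 3)
  T_e needs (0, 3) <= (0, 3) -> finishes; pool += (2, 0) = (2, 3)
  T_d needs (2, 3) <= (2, 3) -> finishes; pool += (1, 1) = (3, 4)
  T_i still needs (5, 1) but only (3, 4) is free — short on r4
  T_c still needs (5, 1) but only (3, 4) is free — short on r4
  T_a still needs (4, 3) but only (3, 4) is free — short on r4
Post-grant, the permanently blocked set is T_i, T_c and T_a.


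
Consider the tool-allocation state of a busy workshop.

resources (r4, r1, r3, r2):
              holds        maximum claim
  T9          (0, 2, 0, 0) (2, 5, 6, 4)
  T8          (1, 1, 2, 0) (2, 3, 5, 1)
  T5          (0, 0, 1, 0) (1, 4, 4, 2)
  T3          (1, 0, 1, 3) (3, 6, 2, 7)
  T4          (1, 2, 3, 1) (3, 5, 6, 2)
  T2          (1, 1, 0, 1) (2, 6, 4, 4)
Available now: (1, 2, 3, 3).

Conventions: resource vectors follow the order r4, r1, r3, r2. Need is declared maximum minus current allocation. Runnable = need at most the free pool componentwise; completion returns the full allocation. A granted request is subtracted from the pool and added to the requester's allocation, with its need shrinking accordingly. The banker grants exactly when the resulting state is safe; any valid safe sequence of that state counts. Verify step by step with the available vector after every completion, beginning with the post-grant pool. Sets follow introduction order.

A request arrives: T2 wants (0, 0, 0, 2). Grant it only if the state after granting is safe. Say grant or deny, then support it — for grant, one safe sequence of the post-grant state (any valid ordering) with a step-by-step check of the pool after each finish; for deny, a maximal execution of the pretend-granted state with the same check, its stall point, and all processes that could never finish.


GRANT — the state after the grant stays safe, e.g. via T8, T4, T2, T9, T5, T3.
Key observation: granting shrinks the pool to (1, 2, 3, 1), yet T8 still fits and the chain goes through.
Step-by-step check of the post-grant state:
  pool = (1, 2, 3, 1)
  T8 needs (1, 2, 3, 1) <= (1, 2, 3, 1) -> finishes; pool += (1, 1, 2, 0) = (2, 3, 5, 1)
  T4 needs (2, 3, 3, 1) <= (2, 3, 5, 1) -> finishes; pool += (1, 2, 3, 1) = (3, 5, 8, 2)
  T2 needs (1, 5, 4, 1) <= (3, 5, 8, 2) -> finishes; pool += (1, 1, 0, 3) = (4, 6, 8, 5)
  T9 needs (2, 3, 6, 4) <= (4, 6, 8, 5) -> finishes; pool += (0, 2, 0, 0) = (4, 8, 8, 5)
  T5 needs (1, 4, 3, 2) <= (4, 8, 8, 5) -> finishes; pool += (0, 0, 1, 0) = (4, 8, 9, 5)
  T3 needs (2, 6, 1, 4) <= (4, 8, 9, 5) -> finishes; pool += (1, 0, 1, 3) = (5, 8, 10, 8)


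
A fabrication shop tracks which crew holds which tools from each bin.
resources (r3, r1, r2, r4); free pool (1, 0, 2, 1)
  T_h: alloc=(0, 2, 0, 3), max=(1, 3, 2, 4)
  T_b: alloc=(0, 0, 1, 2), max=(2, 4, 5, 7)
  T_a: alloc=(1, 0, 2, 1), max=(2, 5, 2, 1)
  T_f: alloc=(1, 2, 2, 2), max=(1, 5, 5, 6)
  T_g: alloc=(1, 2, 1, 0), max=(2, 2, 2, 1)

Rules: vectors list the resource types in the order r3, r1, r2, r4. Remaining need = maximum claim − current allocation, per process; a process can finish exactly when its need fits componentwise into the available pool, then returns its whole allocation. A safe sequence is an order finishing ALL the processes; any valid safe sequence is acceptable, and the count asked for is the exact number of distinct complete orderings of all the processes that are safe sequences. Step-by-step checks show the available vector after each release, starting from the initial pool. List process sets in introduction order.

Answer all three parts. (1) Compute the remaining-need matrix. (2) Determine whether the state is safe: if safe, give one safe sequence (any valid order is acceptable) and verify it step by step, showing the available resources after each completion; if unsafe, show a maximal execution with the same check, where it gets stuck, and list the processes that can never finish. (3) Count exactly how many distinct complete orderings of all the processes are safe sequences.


(1) Remaining need (order r3, r1, r2, r4):
  T_h: (1, 1, 2, 1)
  T_b: (2, 4, 4, 5)
  T_a: (1, 5, 0, 0)
  T_f: (0, 3, 3, 4)
  T_g: (1, 0, 1, 1)
(2) SAFE. One safe sequence: T_g, T_h, T_f, T_b, T_a.
Key observation: T_g is the earliest step where a requested resource binds exactly: need (1, 0, 1, 1), pool (1, 0, 2, 1) at its turn.
Walking it through:
  pool = (1, 0, 2, 1)
  T_g: need (1, 0, 1, 1) fits (1, 0, 2, 1); releases (1, 2, 1, 0), pool now (2, 2, 3, 1)
  T_h: need (1, 1, 2, 1) fits (2, 2, 3, 1); releases (0, 2, 0, 3), pool now (2, 4, 3, 4)
  T_f: need (0, 3, 3, 4) fits (2, 4, 3, 4); releases (1, 2, 2, 2), pool now (3, 6, 5, 6)
  T_b: need (2, 4, 4, 5) fits (3, 6, 5, 6); releases (0, 0, 1, 2), pool now (3, 6, 6, 8)
  T_a: need (1, 5, 0, 0) fits (3, 6, 6, 8); releases (1, 0, 2, 1), pool now (4, 6, 8, 9)
(3) Exactly 2 of the possible complete orderings are safe sequences.


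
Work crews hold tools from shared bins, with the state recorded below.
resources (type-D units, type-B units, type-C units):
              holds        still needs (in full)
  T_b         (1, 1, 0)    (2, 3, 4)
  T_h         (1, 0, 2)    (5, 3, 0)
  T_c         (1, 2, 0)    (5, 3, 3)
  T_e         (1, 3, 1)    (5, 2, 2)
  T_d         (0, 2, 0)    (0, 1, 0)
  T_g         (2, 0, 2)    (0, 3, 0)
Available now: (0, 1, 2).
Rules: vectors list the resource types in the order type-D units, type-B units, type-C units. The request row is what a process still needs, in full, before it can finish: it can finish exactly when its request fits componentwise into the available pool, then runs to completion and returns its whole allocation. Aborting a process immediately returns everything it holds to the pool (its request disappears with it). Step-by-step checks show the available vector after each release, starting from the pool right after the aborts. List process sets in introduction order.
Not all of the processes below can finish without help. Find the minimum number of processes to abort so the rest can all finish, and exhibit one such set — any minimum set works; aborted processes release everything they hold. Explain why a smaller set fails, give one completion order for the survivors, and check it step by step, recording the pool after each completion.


The answer: abort T_h and T_e.
Key observation: before aborting T_h and T_e, T_c was permanently blocked — no order could ever run it; afterwards it completes at step 3.
Why nothing smaller works — every single abort fails: T_b alone leaves T_h blocked (short on type-D units); T_h alone leaves T_c blocked (short on type-D units); T_c alone leaves T_h blocked (short on type-D units); T_e alone leaves T_h blocked (short on type-D units); T_d alone leaves T_h blocked (short on type-D units); T_g alone leaves T_h blocked (short on type-D units).
One survivor order: T_g, T_b, T_c, T_d. Step-by-step check (post-abort pool first):
  pool = (2, 4, 5)
  T_g needs (0, 3, 0) <= (2, 4, 5) -> finishes; pool += (2, 0, 2) = (4, 4, 7)
  T_b needs (2, 3, 4) <= (4, 4, 7) -> finishes; pool += (1, 1, 0) = (5, 5, 7)
  T_c needs (5, 3, 3) <= (5, 5, 7) -> finishes; pool += (1, 2, 0) = (6, 7, 7)
  T_d needs (0, 1, 0) <= (6, 7, 7) -> finishes; pool += (0, 2, 0) = (6, 9, 7)


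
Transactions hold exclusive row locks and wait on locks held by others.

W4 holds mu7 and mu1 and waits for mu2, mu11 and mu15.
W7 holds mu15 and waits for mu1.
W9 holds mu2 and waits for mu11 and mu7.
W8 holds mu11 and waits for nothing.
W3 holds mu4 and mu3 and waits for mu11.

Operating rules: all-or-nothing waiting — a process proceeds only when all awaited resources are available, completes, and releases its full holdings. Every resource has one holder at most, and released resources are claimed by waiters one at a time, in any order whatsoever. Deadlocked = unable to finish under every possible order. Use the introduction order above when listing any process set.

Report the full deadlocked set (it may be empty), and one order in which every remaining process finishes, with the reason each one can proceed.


Deadlocked: W4, W7 and W9.
Key observation: the knot is the closed ring of waits W4 -> W7 -> W4; W9 is caught in further circular waits.
The rest can finish in the order W8, W3.
Check, step by step:
  W8: no waits; runs immediately, freeing mu11
  W3 waits on mu11 — all released -> runs and releases mu4 and mu3


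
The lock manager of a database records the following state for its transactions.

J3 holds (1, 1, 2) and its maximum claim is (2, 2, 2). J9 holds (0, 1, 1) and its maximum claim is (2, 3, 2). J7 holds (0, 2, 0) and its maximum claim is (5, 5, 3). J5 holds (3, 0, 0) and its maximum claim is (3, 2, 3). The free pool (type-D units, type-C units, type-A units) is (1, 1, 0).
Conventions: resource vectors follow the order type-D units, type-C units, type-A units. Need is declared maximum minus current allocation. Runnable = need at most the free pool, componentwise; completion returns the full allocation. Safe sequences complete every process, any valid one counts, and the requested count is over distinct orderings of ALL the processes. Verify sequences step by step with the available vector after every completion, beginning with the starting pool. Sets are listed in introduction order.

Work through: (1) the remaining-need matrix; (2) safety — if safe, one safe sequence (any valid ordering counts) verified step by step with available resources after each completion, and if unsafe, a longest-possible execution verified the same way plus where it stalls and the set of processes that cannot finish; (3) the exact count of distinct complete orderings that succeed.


(1) Remaining need (order type-D units, type-C units, type-A units):
  J3: (1, 1, 0)
  J9: (2, 2, 1)
  J7: (5, 3, 3)
  J5: (0, 2, 3)
(2) SAFE — a valid safe sequence is J3, J9, J5, J7.
Key observation: the first exact fit in this order is J3 — it needs (1, 1, 0) with (1, 1, 0) free, meeting a requested resource to the last unit.
Verifying each step:
  pool = (1, 1, 0)
  J3 needs (1, 1, 0) <= (1, 1, 0) -> finishes; pool += (1, 1, 2) = (2, 2, 2)
  J9 needs (2, 2, 1) <= (2, 2, 2) -> finishes; pool += (0, 1, 1) = (2, 3, 3)
  J5 needs (0, 2, 3) <= (2, 3, 3) -> finishes; pool += (3, 0, 0) = (5, 3, 3)
  J7 needs (5, 3, 3) <= (5, 3, 3) -> finishes; pool += (0, 2, 0) = (5, 5, 3)
(3) Precisely 1 of the possible complete orderings is a safe sequence.


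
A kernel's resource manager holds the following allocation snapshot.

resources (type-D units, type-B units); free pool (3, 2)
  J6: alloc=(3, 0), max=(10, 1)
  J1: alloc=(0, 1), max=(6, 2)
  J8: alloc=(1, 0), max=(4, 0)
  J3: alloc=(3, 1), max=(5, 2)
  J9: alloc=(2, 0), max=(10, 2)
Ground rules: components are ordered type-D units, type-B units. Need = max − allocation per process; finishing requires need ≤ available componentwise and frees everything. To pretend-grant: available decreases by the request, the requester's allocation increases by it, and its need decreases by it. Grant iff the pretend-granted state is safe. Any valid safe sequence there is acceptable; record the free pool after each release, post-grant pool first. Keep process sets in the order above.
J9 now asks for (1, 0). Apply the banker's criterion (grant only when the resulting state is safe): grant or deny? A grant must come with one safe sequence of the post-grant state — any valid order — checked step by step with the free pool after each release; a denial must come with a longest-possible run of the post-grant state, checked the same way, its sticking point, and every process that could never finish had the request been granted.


DENY. Granting would leave the state unsafe.
Key observation: no order helps: past J3, J8, J1, the free pool tops out at (6, 4), below what each blocked process needs in type-D units.
Pretend the grant happened; the run J3, J8, J1 goes as far as possible. Step-by-step check:
  pool = (2, 2)
  run J3 (needs (2, 1), free (2, 2)); after release of (3, 1) the pool is (5, 3)
  run J8 (needs (3, 0), free (5, 3)); after release of (1, 0) the pool is (6, 3)
  run J1 (needs (6, 1), free (6, 3)); after release of (0, 1) the pool is (6, 4)
  J6 cannot run: need (7, 1) vs free (6, 4) (insufficient type-D units)
  J9 cannot run: need (7, 2) vs free (6, 4) (insufficient type-D units)
Post-grant, the permanently blocked set is J6 and J9.


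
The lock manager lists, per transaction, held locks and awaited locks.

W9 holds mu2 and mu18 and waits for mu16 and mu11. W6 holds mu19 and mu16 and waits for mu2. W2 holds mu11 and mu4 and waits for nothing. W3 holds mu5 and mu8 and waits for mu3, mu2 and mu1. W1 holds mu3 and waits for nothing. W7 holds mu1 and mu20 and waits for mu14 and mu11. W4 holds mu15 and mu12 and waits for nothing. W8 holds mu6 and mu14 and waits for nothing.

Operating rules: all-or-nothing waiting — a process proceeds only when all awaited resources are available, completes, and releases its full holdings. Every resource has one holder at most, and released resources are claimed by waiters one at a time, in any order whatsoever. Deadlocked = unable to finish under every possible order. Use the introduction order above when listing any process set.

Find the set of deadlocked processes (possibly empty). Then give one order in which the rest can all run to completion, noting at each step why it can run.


Deadlocked set: W9, W6 and W3.
Key observation: nobody on the ring W9 -> W6 -> W9 can start until another member finishes, which never happens; W3 waits into the deadlock from upstream.
A valid finishing order for the others: W2, W8, W1, W4, W7.
Walking it through:
  W2: no waits; runs immediately, freeing mu11 and mu4
  W8: no waits; runs immediately, freeing mu6 and mu14
  W1: no waits; runs immediately, freeing mu3
  W4: no waits; runs immediately, freeing mu15 and mu12
  W7: everything it awaited (mu14 and mu11) is free; runs, freeing mu1 and mu20
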